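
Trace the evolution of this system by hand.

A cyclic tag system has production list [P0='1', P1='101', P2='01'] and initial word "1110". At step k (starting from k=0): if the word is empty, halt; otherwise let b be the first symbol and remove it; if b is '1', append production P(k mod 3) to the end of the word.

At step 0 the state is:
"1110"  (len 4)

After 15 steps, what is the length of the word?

10

0) "1110"  (len 4)
1) "1101"  (len 4)
2) "101101"  (len 6)
3) "0110101"  (len 7)
4) "110101"  (len 6)
5) "10101101"  (len 8)
6) "010110101"  (len 9)
7) "10110101"  (len 8)
8) "0110101101"  (len 10)
9) "110101101"  (len 9)
10) "101011011"  (len 9)
11) "01011011101"  (len 11)
12) "1011011101"  (len 10)
13) "0110111011"  (len 10)
14) "110111011"  (len 9)
15) "1011101101"  (len 10)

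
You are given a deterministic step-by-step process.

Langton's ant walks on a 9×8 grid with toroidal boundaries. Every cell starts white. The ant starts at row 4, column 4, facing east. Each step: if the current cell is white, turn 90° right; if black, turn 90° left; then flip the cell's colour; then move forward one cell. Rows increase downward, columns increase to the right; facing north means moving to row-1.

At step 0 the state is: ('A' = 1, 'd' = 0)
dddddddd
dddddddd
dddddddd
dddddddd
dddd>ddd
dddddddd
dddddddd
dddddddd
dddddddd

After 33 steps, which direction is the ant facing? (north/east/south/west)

[0] dddddddd
dddddddd
dddddddd
dddddddd
dddd>ddd
dddddddd
dddddddd
dddddddd
dddddddd
[1] dddddddd
dddddddd
dddddddd
dddddddd
ddddAddd
ddddvddd
dddddddd
dddddddd
dddddddd
[2] dddddddd
dddddddd
dddddddd
dddddddd
ddddAddd
ddd<Addd
dddddddd
dddddddd
dddddddd
[3] dddddddd
dddddddd
dddddddd
dddddddd
ddd^Addd
dddAAddd
dddddddd
dddddddd
dddddddd
[4] dddddddd
dddddddd
dddddddd
dddddddd
dddA>ddd
dddAAddd
dddddddd
dddddddd
dddddddd
[5] dddddddd
dddddddd
dddddddd
dddd^ddd
dddAdddd
dddAAddd
dddddddd
dddddddd
dddddddd
[6] dddddddd
dddddddd
dddddddd
ddddA>dd
dddAdddd
dddAAddd
dddddddd
dddddddd
dddddddd
[7] dddddddd
dddddddd
dddddddd
ddddAAdd
dddAdvdd
dddAAddd
dddddddd
dddddddd
dddddddd
[8] dddddddd
dddddddd
dddddddd
ddddAAdd
dddA<Add
dddAAddd
dddddddd
dddddddd
dddddddd
[9] dddddddd
dddddddd
dddddddd
dddd^Add
dddAAAdd
dddAAddd
dddddddd
dddddddd
dddddddd
[10] dddddddd
dddddddd
dddddddd
ddd<dAdd
dddAAAdd
dddAAddd
dddddddd
dddddddd
dddddddd
[11] dddddddd
dddddddd
ddd^dddd
dddAdAdd
dddAAAdd
dddAAddd
dddddddd
dddddddd
dddddddd
[12] dddddddd
dddddddd
dddA>ddd
dddAdAdd
dddAAAdd
dddAAddd
dddddddd
dddddddd
dddddddd
[13] dddddddd
dddddddd
dddAAddd
dddAvAdd
dddAAAdd
dddAAddd
dddddddd
dddddddd
dddddddd
[14] dddddddd
dddddddd
dddAAddd
ddd<AAdd
dddAAAdd
dddAAddd
dddddddd
dddddddd
dddddddd
[15] dddddddd
dddddddd
dddAAddd
ddddAAdd
dddvAAdd
dddAAddd
dddddddd
dddddddd
dddddddd
[16] dddddddd
dddddddd
dddAAddd
ddddAAdd
dddd>Add
dddAAddd
dddddddd
dddddddd
dddddddd
[17] dddddddd
dddddddd
dddAAddd
dddd^Add
dddddAdd
dddAAddd
dddddddd
dddddddd
dddddddd
[18] dddddddd
dddddddd
dddAAddd
ddd<dAdd
dddddAdd
dddAAddd
dddddddd
dddddddd
dddddddd
[19] dddddddd
dddddddd
ddd^Addd
dddAdAdd
dddddAdd
dddAAddd
dddddddd
dddddddd
dddddddd
[20] dddddddd
dddddddd
dd<dAddd
dddAdAdd
dddddAdd
dddAAddd
dddddddd
dddddddd
dddddddd
[21] dddddddd
dd^ddddd
ddAdAddd
dddAdAdd
dddddAdd
dddAAddd
dddddddd
dddddddd
dddddddd
[22] dddddddd
ddA>dddd
ddAdAddd
dddAdAdd
dddddAdd
dddAAddd
dddddddd
dddddddd
dddddddd
[23] dddddddd
ddAAdddd
ddAvAddd
dddAdAdd
dddddAdd
dddAAddd
dddddddd
dddddddd
dddddddd
[24] dddddddd
ddAAdddd
dd<AAddd
dddAdAdd
dddddAdd
dddAAddd
dddddddd
dddddddd
dddddddd
[25] dddddddd
ddAAdddd
dddAAddd
ddvAdAdd
dddddAdd
dddAAddd
dddddddd
dddddddd
dddddddd
[26] dddddddd
ddAAdddd
dddAAddd
d<AAdAdd
dddddAdd
dddAAddd
dddddddd
dddddddd
dddddddd
[27] dddddddd
ddAAdddd
d^dAAddd
dAAAdAdd
dddddAdd
dddAAddd
dddddddd
dddddddd
dddddddd
[28] dddddddd
ddAAdddd
dA>AAddd
dAAAdAdd
dddddAdd
dddAAddd
dddddddd
dddddddd
dddddddd
[29] dddddddd
ddAAdddd
dAAAAddd
dAvAdAdd
dddddAdd
dddAAddd
dddddddd
dddddddd
dddddddd
[30] dddddddd
ddAAdddd
dAAAAddd
dAd>dAdd
dddddAdd
dddAAddd
dddddddd
dddddddd
dddddddd
[31] dddddddd
ddAAdddd
dAA^Addd
dAdddAdd
dddddAdd
dddAAddd
dddddddd
dddddddd
dddddddd
[32] dddddddd
ddAAdddd
dA<dAddd
dAdddAdd
dddddAdd
dddAAddd
dddddddd
dddddddd
dddddddd
[33] dddddddd
ddAAdddd
dAddAddd
dAvddAdd
dddddAdd
dddAAddd
dddddddd
dddddddd
dddddddd

south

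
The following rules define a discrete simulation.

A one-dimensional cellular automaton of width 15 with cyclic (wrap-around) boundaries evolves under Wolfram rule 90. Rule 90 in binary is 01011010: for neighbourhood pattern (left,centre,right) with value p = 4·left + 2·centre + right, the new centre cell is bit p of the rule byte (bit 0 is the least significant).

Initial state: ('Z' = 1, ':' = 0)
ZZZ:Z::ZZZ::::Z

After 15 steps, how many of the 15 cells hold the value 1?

t=0: ZZZ:Z::ZZZ::::Z
t=1: ::Z::ZZZ:ZZ::ZZ
t=2: ZZ:ZZZ:Z:ZZZZZZ
t=3: :Z:Z:Z:::Z:::::
t=4: Z:::::Z:Z:Z::::
t=5: :Z:::Z:::::Z::Z
t=6: ::Z:Z:Z:::Z:ZZ:
t=7: :Z:::::Z:Z::ZZZ
t=8: ::Z:::Z:::ZZZ:Z
t=9: ZZ:Z:Z:Z:ZZ:Z::
t=10: ZZ:::::::ZZ::ZZ
t=11: :ZZ:::::ZZZZZZ:
t=12: ZZZZ:::ZZ::::ZZ
t=13: :::ZZ:ZZZZ::ZZ:
t=14: ::ZZZ:Z::ZZZZZZ
t=15: ZZZ:Z::ZZZ::::Z

8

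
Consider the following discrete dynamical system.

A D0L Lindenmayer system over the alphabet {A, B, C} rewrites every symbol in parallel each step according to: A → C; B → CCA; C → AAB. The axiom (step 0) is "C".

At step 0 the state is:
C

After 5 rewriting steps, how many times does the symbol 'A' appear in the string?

33

step 0: C
step 1: AAB
step 2: CCCCA
step 3: AABAABAABAABC
step 4: CCCCACCCCACCCCACCCCAAAB
step 5: AABAABAABAABCAABAABAABAABCAABAABAABAABCAABAABAABAABCCCCCA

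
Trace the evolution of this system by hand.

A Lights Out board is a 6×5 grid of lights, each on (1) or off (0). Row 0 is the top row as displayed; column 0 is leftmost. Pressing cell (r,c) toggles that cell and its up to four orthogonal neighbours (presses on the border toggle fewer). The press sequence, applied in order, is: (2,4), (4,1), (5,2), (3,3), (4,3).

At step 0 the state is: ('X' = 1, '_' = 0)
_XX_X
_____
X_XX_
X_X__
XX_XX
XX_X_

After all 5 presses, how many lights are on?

k=0  _XX_X
_____
X_XX_
X_X__
XX_XX
XX_X_
k=1  _XX_X
____X
X_X_X
X_X_X
XX_XX
XX_X_
k=2  _XX_X
____X
X_X_X
XXX_X
__XXX
X__X_
k=3  _XX_X
____X
X_X_X
XXX_X
___XX
XXX__
k=4  _XX_X
____X
X_XXX
XX_X_
____X
XXX__
k=5  _XX_X
____X
X_XXX
XX___
__XX_
XXXX_

16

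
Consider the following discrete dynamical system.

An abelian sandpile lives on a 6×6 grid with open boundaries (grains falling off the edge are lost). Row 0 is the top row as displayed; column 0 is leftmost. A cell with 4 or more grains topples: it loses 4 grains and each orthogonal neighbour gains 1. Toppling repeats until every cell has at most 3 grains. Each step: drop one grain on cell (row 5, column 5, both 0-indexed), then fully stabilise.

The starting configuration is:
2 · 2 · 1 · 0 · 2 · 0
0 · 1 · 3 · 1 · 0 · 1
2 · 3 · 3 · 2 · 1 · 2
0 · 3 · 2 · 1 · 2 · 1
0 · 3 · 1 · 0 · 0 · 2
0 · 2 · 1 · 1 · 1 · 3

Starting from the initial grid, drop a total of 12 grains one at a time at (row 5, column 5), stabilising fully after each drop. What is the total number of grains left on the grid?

51

0) 2 · 2 · 1 · 0 · 2 · 0
0 · 1 · 3 · 1 · 0 · 1
2 · 3 · 3 · 2 · 1 · 2
0 · 3 · 2 · 1 · 2 · 1
0 · 3 · 1 · 0 · 0 · 2
0 · 2 · 1 · 1 · 1 · 3
1) 2 · 2 · 1 · 0 · 2 · 0
0 · 1 · 3 · 1 · 0 · 1
2 · 3 · 3 · 2 · 1 · 2
0 · 3 · 2 · 1 · 2 · 1
0 · 3 · 1 · 0 · 0 · 3
0 · 2 · 1 · 1 · 2 · 0
2) 2 · 2 · 1 · 0 · 2 · 0
0 · 1 · 3 · 1 · 0 · 1
2 · 3 · 3 · 2 · 1 · 2
0 · 3 · 2 · 1 · 2 · 1
0 · 3 · 1 · 0 · 0 · 3
0 · 2 · 1 · 1 · 2 · 1
3) 2 · 2 · 1 · 0 · 2 · 0
0 · 1 · 3 · 1 · 0 · 1
2 · 3 · 3 · 2 · 1 · 2
0 · 3 · 2 · 1 · 2 · 1
0 · 3 · 1 · 0 · 0 · 3
0 · 2 · 1 · 1 · 2 · 2
4) 2 · 2 · 1 · 0 · 2 · 0
0 · 1 · 3 · 1 · 0 · 1
2 · 3 · 3 · 2 · 1 · 2
0 · 3 · 2 · 1 · 2 · 1
0 · 3 · 1 · 0 · 0 · 3
0 · 2 · 1 · 1 · 2 · 3
5) 2 · 2 · 1 · 0 · 2 · 0
0 · 1 · 3 · 1 · 0 · 1
2 · 3 · 3 · 2 · 1 · 2
0 · 3 · 2 · 1 · 2 · 2
0 · 3 · 1 · 0 · 1 · 0
0 · 2 · 1 · 1 · 3 · 1
6) 2 · 2 · 1 · 0 · 2 · 0
0 · 1 · 3 · 1 · 0 · 1
2 · 3 · 3 · 2 · 1 · 2
0 · 3 · 2 · 1 · 2 · 2
0 · 3 · 1 · 0 · 1 · 0
0 · 2 · 1 · 1 · 3 · 2
7) 2 · 2 · 1 · 0 · 2 · 0
0 · 1 · 3 · 1 · 0 · 1
2 · 3 · 3 · 2 · 1 · 2
0 · 3 · 2 · 1 · 2 · 2
0 · 3 · 1 · 0 · 1 · 0
0 · 2 · 1 · 1 · 3 · 3
8) 2 · 2 · 1 · 0 · 2 · 0
0 · 1 · 3 · 1 · 0 · 1
2 · 3 · 3 · 2 · 1 · 2
0 · 3 · 2 · 1 · 2 · 2
0 · 3 · 1 · 0 · 2 · 1
0 · 2 · 1 · 2 · 0 · 1
9) 2 · 2 · 1 · 0 · 2 · 0
0 · 1 · 3 · 1 · 0 · 1
2 · 3 · 3 · 2 · 1 · 2
0 · 3 · 2 · 1 · 2 · 2
0 · 3 · 1 · 0 · 2 · 1
0 · 2 · 1 · 2 · 0 · 2
10) 2 · 2 · 1 · 0 · 2 · 0
0 · 1 · 3 · 1 · 0 · 1
2 · 3 · 3 · 2 · 1 · 2
0 · 3 · 2 · 1 · 2 · 2
0 · 3 · 1 · 0 · 2 · 1
0 · 2 · 1 · 2 · 0 · 3
11) 2 · 2 · 1 · 0 · 2 · 0
0 · 1 · 3 · 1 · 0 · 1
2 · 3 · 3 · 2 · 1 · 2
0 · 3 · 2 · 1 · 2 · 2
0 · 3 · 1 · 0 · 2 · 2
0 · 2 · 1 · 2 · 1 · 0
12) 2 · 2 · 1 · 0 · 2 · 0
0 · 1 · 3 · 1 · 0 · 1
2 · 3 · 3 · 2 · 1 · 2
0 · 3 · 2 · 1 · 2 · 2
0 · 3 · 1 · 0 · 2 · 2
0 · 2 · 1 · 2 · 1 · 1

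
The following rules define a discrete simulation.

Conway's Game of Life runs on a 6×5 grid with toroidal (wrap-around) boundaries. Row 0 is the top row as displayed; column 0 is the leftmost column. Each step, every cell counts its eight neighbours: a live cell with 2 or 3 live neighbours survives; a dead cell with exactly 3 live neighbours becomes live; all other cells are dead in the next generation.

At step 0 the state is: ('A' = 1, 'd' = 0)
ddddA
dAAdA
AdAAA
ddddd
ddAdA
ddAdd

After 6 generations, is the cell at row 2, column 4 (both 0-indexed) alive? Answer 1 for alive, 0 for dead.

[0] ddddA
dAAdA
AdAAA
ddddd
ddAdA
ddAdd
[1] AAAdd
dAAdd
AdAdA
AAAdd
dddAd
ddddd
[2] AdAdd
ddddA
ddddA
AdAdd
dAAdd
dAAdd
[3] AdAAd
AddAA
AddAA
AdAAd
AddAd
AddAd
[4] AdAdd
ddddd
ddddd
AdAdd
AddAd
AddAd
[5] dAddA
ddddd
ddddd
dAddA
AdAAd
AdAAd
[6] AAAAA
ddddd
ddddd
AAAAA
Adddd
Adddd

0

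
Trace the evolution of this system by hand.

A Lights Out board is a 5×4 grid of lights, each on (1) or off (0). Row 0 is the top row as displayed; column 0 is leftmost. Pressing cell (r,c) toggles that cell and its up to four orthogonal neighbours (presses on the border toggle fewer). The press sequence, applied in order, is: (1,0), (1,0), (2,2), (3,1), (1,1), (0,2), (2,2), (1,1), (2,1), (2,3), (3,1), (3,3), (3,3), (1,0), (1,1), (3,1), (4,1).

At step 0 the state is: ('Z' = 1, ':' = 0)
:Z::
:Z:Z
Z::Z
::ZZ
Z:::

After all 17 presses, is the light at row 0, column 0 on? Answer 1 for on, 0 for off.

1

0) :Z::
:Z:Z
Z::Z
::ZZ
Z:::
1) ZZ::
Z::Z
:::Z
::ZZ
Z:::
2) :Z::
:Z:Z
Z::Z
::ZZ
Z:::
3) :Z::
:ZZZ
ZZZ:
:::Z
Z:::
4) :Z::
:ZZZ
Z:Z:
ZZZZ
ZZ::
5) ::::
Z::Z
ZZZ:
ZZZZ
ZZ::
6) :ZZZ
Z:ZZ
ZZZ:
ZZZZ
ZZ::
7) :ZZZ
Z::Z
Z::Z
ZZ:Z
ZZ::
8) ::ZZ
:ZZZ
ZZ:Z
ZZ:Z
ZZ::
9) ::ZZ
::ZZ
::ZZ
Z::Z
ZZ::
10) ::ZZ
::Z:
::::
Z:::
ZZ::
11) ::ZZ
::Z:
:Z::
:ZZ:
Z:::
12) ::ZZ
::Z:
:Z:Z
:Z:Z
Z::Z
13) ::ZZ
::Z:
:Z::
:ZZ:
Z:::
14) Z:ZZ
ZZZ:
ZZ::
:ZZ:
Z:::
15) ZZZZ
::::
Z:::
:ZZ:
Z:::
16) ZZZZ
::::
ZZ::
Z:::
ZZ::
17) ZZZZ
::::
ZZ::
ZZ::
::Z:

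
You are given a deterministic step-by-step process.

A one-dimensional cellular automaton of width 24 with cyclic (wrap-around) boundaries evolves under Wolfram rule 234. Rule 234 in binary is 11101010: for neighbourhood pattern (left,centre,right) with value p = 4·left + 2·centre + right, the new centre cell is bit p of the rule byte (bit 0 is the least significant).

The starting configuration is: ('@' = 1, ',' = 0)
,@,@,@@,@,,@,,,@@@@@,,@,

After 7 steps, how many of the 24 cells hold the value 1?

24

t=0: ,@,@,@@,@,,@,,,@@@@@,,@,
t=1: @,@,@@@@,,@,,,@@@@@@,@,,
t=2: ,@,@@@@@,@,,,@@@@@@@@,,@
t=3: @,@@@@@@@,,,@@@@@@@@@,@,
t=4: ,@@@@@@@@,,@@@@@@@@@@@,@
t=5: @@@@@@@@@,@@@@@@@@@@@@@,
t=6: @@@@@@@@@@@@@@@@@@@@@@@@
t=7: @@@@@@@@@@@@@@@@@@@@@@@@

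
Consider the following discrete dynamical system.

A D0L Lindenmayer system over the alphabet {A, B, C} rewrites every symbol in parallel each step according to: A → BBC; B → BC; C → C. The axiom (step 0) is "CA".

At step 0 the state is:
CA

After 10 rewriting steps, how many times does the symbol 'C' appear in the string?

20

gen 0: CA
gen 1: CBBC
gen 2: CBCBCC
gen 3: CBCCBCCC
gen 4: CBCCCBCCCC
gen 5: CBCCCCBCCCCC
gen 6: CBCCCCCBCCCCCC
gen 7: CBCCCCCCBCCCCCCC
gen 8: CBCCCCCCCBCCCCCCCC
gen 9: CBCCCCCCCCBCCCCCCCCC
gen 10: CBCCCCCCCCCBCCCCCCCCCC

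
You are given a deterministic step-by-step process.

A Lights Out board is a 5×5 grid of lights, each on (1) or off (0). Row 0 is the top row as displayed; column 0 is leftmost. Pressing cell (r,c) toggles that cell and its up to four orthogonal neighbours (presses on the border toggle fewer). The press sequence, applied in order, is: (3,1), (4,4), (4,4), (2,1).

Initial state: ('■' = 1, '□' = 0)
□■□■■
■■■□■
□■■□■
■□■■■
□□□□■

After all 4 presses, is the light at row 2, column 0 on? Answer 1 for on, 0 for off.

t=0: □■□■■
■■■□■
□■■□■
■□■■■
□□□□■
t=1: □■□■■
■■■□■
□□■□■
□■□■■
□■□□■
t=2: □■□■■
■■■□■
□□■□■
□■□■□
□■□■□
t=3: □■□■■
■■■□■
□□■□■
□■□■■
□■□□■
t=4: □■□■■
■□■□■
■■□□■
□□□■■
□■□□■

1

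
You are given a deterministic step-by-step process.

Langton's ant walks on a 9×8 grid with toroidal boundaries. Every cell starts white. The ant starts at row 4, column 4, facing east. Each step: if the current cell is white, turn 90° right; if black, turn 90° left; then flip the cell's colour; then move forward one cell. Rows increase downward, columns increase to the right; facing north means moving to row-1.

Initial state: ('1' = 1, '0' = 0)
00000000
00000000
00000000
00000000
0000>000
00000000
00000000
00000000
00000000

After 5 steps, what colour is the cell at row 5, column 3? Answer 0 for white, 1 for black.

1

k=0  00000000
00000000
00000000
00000000
0000>000
00000000
00000000
00000000
00000000
k=1  00000000
00000000
00000000
00000000
00001000
0000v000
00000000
00000000
00000000
k=2  00000000
00000000
00000000
00000000
00001000
000<1000
00000000
00000000
00000000
k=3  00000000
00000000
00000000
00000000
000^1000
00011000
00000000
00000000
00000000
k=4  00000000
00000000
00000000
00000000
0001>000
00011000
00000000
00000000
00000000
k=5  00000000
00000000
00000000
0000^000
00010000
00011000
00000000
00000000
00000000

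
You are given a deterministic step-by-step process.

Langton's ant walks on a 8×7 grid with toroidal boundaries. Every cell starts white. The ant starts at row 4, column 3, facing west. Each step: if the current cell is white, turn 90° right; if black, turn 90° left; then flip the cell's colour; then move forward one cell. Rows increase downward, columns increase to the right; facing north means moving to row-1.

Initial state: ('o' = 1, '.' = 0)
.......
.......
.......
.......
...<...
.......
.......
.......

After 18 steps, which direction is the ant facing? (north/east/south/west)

[0] .......
.......
.......
.......
...<...
.......
.......
.......
[1] .......
.......
.......
...^...
...o...
.......
.......
.......
[2] .......
.......
.......
...o>..
...o...
.......
.......
.......
[3] .......
.......
.......
...oo..
...ov..
.......
.......
.......
[4] .......
.......
.......
...oo..
...<o..
.......
.......
.......
[5] .......
.......
.......
...oo..
....o..
...v...
.......
.......
[6] .......
.......
.......
...oo..
....o..
..<o...
.......
.......
[7] .......
.......
.......
...oo..
..^.o..
..oo...
.......
.......
[8] .......
.......
.......
...oo..
..o>o..
..oo...
.......
.......
[9] .......
.......
.......
...oo..
..ooo..
..ov...
.......
.......
[10] .......
.......
.......
...oo..
..ooo..
..o.>..
.......
.......
[11] .......
.......
.......
...oo..
..ooo..
..o.o..
....v..
.......
[12] .......
.......
.......
...oo..
..ooo..
..o.o..
...<o..
.......
[13] .......
.......
.......
...oo..
..ooo..
..o^o..
...oo..
.......
[14] .......
.......
.......
...oo..
..ooo..
..oo>..
...oo..
.......
[15] .......
.......
.......
...oo..
..oo^..
..oo...
...oo..
.......
[16] .......
.......
.......
...oo..
..o<...
..oo...
...oo..
.......
[17] .......
.......
.......
...oo..
..o....
..ov...
...oo..
.......
[18] .......
.......
.......
...oo..
..o....
..o.>..
...oo..
.......

east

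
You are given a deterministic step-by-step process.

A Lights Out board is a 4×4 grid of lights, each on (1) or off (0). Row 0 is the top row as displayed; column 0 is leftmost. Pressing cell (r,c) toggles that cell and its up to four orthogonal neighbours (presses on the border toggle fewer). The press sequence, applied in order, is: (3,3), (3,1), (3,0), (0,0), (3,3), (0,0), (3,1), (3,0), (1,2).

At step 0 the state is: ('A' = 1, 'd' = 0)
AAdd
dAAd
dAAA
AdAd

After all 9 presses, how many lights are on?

t=0: AAdd
dAAd
dAAA
AdAd
t=1: AAdd
dAAd
dAAd
AddA
t=2: AAdd
dAAd
ddAd
dAAA
t=3: AAdd
dAAd
AdAd
AdAA
t=4: dddd
AAAd
AdAd
AdAA
t=5: dddd
AAAd
AdAA
Addd
t=6: AAdd
dAAd
AdAA
Addd
t=7: AAdd
dAAd
AAAA
dAAd
t=8: AAdd
dAAd
dAAA
AdAd
t=9: AAAd
dddA
dAdA
AdAd

8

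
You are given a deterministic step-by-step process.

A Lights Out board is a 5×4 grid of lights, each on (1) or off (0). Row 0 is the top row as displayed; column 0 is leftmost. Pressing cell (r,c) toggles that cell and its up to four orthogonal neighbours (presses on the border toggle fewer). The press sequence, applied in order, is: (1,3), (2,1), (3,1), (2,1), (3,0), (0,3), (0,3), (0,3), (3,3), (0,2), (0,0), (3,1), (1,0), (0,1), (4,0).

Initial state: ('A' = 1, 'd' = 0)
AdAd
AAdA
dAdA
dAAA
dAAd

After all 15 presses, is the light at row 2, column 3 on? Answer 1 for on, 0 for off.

0) AdAd
AAdA
dAdA
dAAA
dAAd
1) AdAA
AAAd
dAdd
dAAA
dAAd
2) AdAA
AdAd
AdAd
ddAA
dAAd
3) AdAA
AdAd
AAAd
AAdA
ddAd
4) AdAA
AAAd
dddd
AddA
ddAd
5) AdAA
AAAd
Addd
dAdA
AdAd
6) Addd
AAAA
Addd
dAdA
AdAd
7) AdAA
AAAd
Addd
dAdA
AdAd
8) Addd
AAAA
Addd
dAdA
AdAd
9) Addd
AAAA
AddA
dAAd
AdAA
10) AAAA
AAdA
AddA
dAAd
AdAA
11) ddAA
dAdA
AddA
dAAd
AdAA
12) ddAA
dAdA
AAdA
Addd
AAAA
13) AdAA
AddA
dAdA
Addd
AAAA
14) dAdA
AAdA
dAdA
Addd
AAAA
15) dAdA
AAdA
dAdA
dddd
ddAA

1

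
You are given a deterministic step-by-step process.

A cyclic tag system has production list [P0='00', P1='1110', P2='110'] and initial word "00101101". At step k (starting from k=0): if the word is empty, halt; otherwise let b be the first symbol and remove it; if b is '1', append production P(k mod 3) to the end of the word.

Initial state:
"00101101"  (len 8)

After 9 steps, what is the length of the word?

16

gen 0: "00101101"  (len 8)
gen 1: "0101101"  (len 7)
gen 2: "101101"  (len 6)
gen 3: "01101110"  (len 8)
gen 4: "1101110"  (len 7)
gen 5: "1011101110"  (len 10)
gen 6: "011101110110"  (len 12)
gen 7: "11101110110"  (len 11)
gen 8: "11011101101110"  (len 14)
gen 9: "1011101101110110"  (len 16)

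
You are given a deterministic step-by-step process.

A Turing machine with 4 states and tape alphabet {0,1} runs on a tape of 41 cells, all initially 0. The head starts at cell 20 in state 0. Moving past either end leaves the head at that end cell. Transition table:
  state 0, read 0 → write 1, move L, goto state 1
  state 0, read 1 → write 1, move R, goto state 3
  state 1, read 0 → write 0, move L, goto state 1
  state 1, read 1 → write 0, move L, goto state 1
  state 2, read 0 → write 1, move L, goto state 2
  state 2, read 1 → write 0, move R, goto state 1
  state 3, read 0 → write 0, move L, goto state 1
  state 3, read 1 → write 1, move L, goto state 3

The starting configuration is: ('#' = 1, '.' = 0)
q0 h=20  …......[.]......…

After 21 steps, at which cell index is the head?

0

0) q0 h=20  …......[.]......…
1) q1 h=19  …......[.]#.....…
2) q1 h=18  …......[.].#....…
3) q1 h=17  …......[.]..#...…
4) q1 h=16  …......[.]...#..…
5) q1 h=15  …......[.]....#.…
6) q1 h=14  …......[.].....#…
7) q1 h=13  …......[.]......…
8) q1 h=12  …......[.]......…
9) q1 h=11  …......[.]......…
10) q1 h=10  …......[.]......…
11) q1 h= 9  …......[.]......…
12) q1 h= 8  …......[.]......…
13) q1 h= 7  …......[.]......…
14) q1 h= 6  |......[.]......…
15) q1 h= 5  |.....[.]......…
16) q1 h= 4  |....[.]......…
17) q1 h= 3  |...[.]......…
18) q1 h= 2  |..[.]......…
19) q1 h= 1  |.[.]......…
20) q1 h= 0  |[.]......…
21) q1 h= 0  |[.]......…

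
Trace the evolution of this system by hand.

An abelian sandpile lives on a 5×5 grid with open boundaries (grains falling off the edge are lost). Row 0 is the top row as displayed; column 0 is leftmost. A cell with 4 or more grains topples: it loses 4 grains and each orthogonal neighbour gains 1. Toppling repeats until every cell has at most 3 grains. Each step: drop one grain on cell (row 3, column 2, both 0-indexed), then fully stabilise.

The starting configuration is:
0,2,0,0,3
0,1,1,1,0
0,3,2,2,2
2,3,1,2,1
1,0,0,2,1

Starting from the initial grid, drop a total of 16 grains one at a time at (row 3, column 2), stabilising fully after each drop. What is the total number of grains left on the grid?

0) 0,2,0,0,3
0,1,1,1,0
0,3,2,2,2
2,3,1,2,1
1,0,0,2,1
1) 0,2,0,0,3
0,1,1,1,0
0,3,2,2,2
2,3,2,2,1
1,0,0,2,1
2) 0,2,0,0,3
0,1,1,1,0
0,3,2,2,2
2,3,3,2,1
1,0,0,2,1
3) 0,2,0,0,3
0,2,2,1,0
1,1,0,3,2
3,1,2,3,1
1,1,1,2,1
4) 0,2,0,0,3
0,2,2,1,0
1,1,0,3,2
3,1,3,3,1
1,1,1,2,1
5) 0,2,0,0,3
0,2,2,2,0
1,1,2,0,3
3,2,1,1,2
1,1,2,3,1
6) 0,2,0,0,3
0,2,2,2,0
1,1,2,0,3
3,2,2,1,2
1,1,2,3,1
7) 0,2,0,0,3
0,2,2,2,0
1,1,2,0,3
3,2,3,1,2
1,1,2,3,1
8) 0,2,0,0,3
0,2,2,2,0
1,1,3,0,3
3,3,0,2,2
1,1,3,3,1
9) 0,2,0,0,3
0,2,2,2,0
1,1,3,0,3
3,3,1,2,2
1,1,3,3,1
10) 0,2,0,0,3
0,2,2,2,0
1,1,3,0,3
3,3,2,2,2
1,1,3,3,1
11) 0,2,0,0,3
0,2,2,2,0
1,1,3,0,3
3,3,3,2,2
1,1,3,3,1
12) 0,2,0,0,3
0,2,3,2,0
2,3,1,2,3
0,2,0,1,3
2,3,2,1,2
13) 0,2,0,0,3
0,2,3,2,0
2,3,1,2,3
0,2,1,1,3
2,3,2,1,2
14) 0,2,0,0,3
0,2,3,2,0
2,3,1,2,3
0,2,2,1,3
2,3,2,1,2
15) 0,2,0,0,3
0,2,3,2,0
2,3,1,2,3
0,2,3,1,3
2,3,2,1,2
16) 0,2,0,0,3
0,2,3,2,0
2,3,2,2,3
0,3,0,2,3
2,3,3,1,2

43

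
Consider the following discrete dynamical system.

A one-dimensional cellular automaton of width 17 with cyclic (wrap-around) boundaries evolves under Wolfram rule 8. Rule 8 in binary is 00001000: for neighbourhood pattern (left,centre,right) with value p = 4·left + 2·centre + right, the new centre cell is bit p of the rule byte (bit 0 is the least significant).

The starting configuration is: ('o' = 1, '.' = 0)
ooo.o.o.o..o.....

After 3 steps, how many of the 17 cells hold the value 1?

0

t=0: ooo.o.o.o..o.....
t=1: o................
t=2: .................
t=3: .................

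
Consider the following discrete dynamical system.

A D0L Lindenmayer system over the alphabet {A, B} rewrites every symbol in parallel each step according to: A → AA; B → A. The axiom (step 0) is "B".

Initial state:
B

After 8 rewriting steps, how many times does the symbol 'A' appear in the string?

gen 0: B
gen 1: A
gen 2: AA
gen 3: AAAA
gen 4: AAAAAAAA
gen 5: AAAAAAAAAAAAAAAA
gen 6: AAAAAAAAAAAAAAAAAAAAAAAAAAAAAAAA
gen 7: AAAAAAAAAAAAAAAAAAAAAAAAAAAAAAAAAAAAAAAAAAAAAAAAAAAAAAAAAAAAAAAA
gen 8: AAAAAAAAAAAAAAAAAAAAAAAAAAAAAAAAAAAAAAAAAAAAAAAAAAAAAAAAAA…AAAAAAAAAAAAAAAAAAAAAAAAAAAAAAAAAAAAAAAAAAAAAAAAAAAAAAAAAA  (len 128)

128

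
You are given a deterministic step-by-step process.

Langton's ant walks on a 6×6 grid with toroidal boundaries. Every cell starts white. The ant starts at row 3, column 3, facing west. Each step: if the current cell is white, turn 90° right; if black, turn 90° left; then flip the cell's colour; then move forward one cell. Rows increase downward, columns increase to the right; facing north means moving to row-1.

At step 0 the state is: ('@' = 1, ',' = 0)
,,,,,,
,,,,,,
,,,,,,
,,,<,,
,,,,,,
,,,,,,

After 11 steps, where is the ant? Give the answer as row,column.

5,4

t=0: ,,,,,,
,,,,,,
,,,,,,
,,,<,,
,,,,,,
,,,,,,
t=1: ,,,,,,
,,,,,,
,,,^,,
,,,@,,
,,,,,,
,,,,,,
t=2: ,,,,,,
,,,,,,
,,,@>,
,,,@,,
,,,,,,
,,,,,,
t=3: ,,,,,,
,,,,,,
,,,@@,
,,,@v,
,,,,,,
,,,,,,
t=4: ,,,,,,
,,,,,,
,,,@@,
,,,<@,
,,,,,,
,,,,,,
t=5: ,,,,,,
,,,,,,
,,,@@,
,,,,@,
,,,v,,
,,,,,,
t=6: ,,,,,,
,,,,,,
,,,@@,
,,,,@,
,,<@,,
,,,,,,
t=7: ,,,,,,
,,,,,,
,,,@@,
,,^,@,
,,@@,,
,,,,,,
t=8: ,,,,,,
,,,,,,
,,,@@,
,,@>@,
,,@@,,
,,,,,,
t=9: ,,,,,,
,,,,,,
,,,@@,
,,@@@,
,,@v,,
,,,,,,
t=10: ,,,,,,
,,,,,,
,,,@@,
,,@@@,
,,@,>,
,,,,,,
t=11: ,,,,,,
,,,,,,
,,,@@,
,,@@@,
,,@,@,
,,,,v,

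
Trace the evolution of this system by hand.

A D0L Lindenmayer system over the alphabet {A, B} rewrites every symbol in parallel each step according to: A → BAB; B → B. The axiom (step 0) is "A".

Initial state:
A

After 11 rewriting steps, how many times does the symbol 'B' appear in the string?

[0] A
[1] BAB
[2] BBABB
[3] BBBABBB
[4] BBBBABBBB
[5] BBBBBABBBBB
[6] BBBBBBABBBBBB
[7] BBBBBBBABBBBBBB
[8] BBBBBBBBABBBBBBBB
[9] BBBBBBBBBABBBBBBBBB
[10] BBBBBBBBBBABBBBBBBBBB
[11] BBBBBBBBBBBABBBBBBBBBBB

22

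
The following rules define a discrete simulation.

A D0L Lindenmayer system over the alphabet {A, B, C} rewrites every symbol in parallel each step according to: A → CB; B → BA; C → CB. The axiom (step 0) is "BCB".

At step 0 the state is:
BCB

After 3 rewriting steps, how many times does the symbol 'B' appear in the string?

12

k=0  BCB
k=1  BACBBA
k=2  BACBCBBABACB
k=3  BACBCBBACBBABACBBACBCBBA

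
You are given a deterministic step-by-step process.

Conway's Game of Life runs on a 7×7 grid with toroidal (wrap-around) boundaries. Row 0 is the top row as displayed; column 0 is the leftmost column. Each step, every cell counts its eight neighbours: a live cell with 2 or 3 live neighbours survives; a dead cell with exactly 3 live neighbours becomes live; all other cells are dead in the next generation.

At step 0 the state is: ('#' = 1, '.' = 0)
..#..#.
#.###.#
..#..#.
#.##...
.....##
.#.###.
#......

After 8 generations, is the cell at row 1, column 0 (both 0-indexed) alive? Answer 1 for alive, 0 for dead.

k=0  ..#..#.
#.###.#
..#..#.
#.##...
.....##
.#.###.
#......
k=1  #.#.##.
..#.#.#
#....#.
.#####.
##...##
#...##.
.###.##
k=2  #......
#...#..
#......
..##...
.......
...#...
..#....
k=3  .#.....
##....#
.#.#...
.......
..##...
.......
.......
k=4  .#.....
.#.....
.##....
...#...
.......
.......
.......
k=5  .......
##.....
.##....
..#....
.......
.......
.......
k=6  .......
###....
#.#....
.##....
.......
.......
.......
k=7  .#.....
#.#....
#..#...
.##....
.......
.......
.......
k=8  .#.....
#.#....
#..#...
.##....
.......
.......
.......

1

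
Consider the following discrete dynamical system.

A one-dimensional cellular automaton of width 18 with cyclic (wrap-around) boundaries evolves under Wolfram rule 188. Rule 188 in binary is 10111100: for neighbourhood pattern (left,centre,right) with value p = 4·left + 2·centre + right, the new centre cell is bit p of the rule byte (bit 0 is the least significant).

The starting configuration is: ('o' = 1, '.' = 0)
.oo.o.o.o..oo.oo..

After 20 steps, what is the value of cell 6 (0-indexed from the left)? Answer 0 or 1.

1

t=0: .oo.o.o.o..oo.oo..
t=1: .o.ooooooo.o.oo.o.
t=2: .oooooooo.oooo.ooo
t=3: oooooooo.oooo.ooo.
t=4: ooooooo.oooo.ooo.o
t=5: oooooo.oooo.ooo.oo
t=6: ooooo.oooo.ooo.ooo
t=7: oooo.oooo.ooo.oooo
t=8: ooo.oooo.ooo.ooooo
t=9: oo.oooo.ooo.oooooo
t=10: o.oooo.ooo.ooooooo
t=11: .oooo.ooo.oooooooo
t=12: oooo.ooo.oooooooo.
t=13: ooo.ooo.oooooooo.o
t=14: oo.ooo.oooooooo.oo
t=15: o.ooo.oooooooo.ooo
t=16: .ooo.oooooooo.oooo
t=17: ooo.oooooooo.oooo.
t=18: oo.oooooooo.oooo.o
t=19: o.oooooooo.oooo.oo
t=20: .oooooooo.oooo.ooo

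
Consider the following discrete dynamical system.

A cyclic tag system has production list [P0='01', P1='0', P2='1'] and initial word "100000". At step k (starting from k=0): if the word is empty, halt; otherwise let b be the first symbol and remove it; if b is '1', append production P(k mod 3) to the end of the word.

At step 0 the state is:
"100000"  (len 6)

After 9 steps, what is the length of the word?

0) "100000"  (len 6)
1) "0000001"  (len 7)
2) "000001"  (len 6)
3) "00001"  (len 5)
4) "0001"  (len 4)
5) "001"  (len 3)
6) "01"  (len 2)
7) "1"  (len 1)
8) "0"  (len 1)
9) (halted — word empty)

0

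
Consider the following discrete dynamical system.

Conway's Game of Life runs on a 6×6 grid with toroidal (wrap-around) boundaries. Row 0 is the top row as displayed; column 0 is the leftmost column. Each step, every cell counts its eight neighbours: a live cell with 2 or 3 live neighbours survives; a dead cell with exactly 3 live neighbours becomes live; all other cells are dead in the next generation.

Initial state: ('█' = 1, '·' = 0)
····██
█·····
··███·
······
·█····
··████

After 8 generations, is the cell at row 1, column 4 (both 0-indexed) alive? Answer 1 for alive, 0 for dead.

1

t=0: ····██
█·····
··███·
······
·█····
··████
t=1: █·····
······
···█··
··██··
··███·
█·██·█
t=2: ██···█
······
··██··
······
·····█
█·█··█
t=3: ·█···█
███···
······
······
█····█
····█·
t=4: ·██··█
███···
·█····
······
·····█
····█·
t=5: ··██·█
······
███···
······
······
█···██
t=6: █··█·█
█··█··
·█····
·█····
·····█
█··███
t=7: ·███··
███·██
███···
█·····
·····█
···█··
t=8: ·····█
····██
··██··
█····█
······
···██·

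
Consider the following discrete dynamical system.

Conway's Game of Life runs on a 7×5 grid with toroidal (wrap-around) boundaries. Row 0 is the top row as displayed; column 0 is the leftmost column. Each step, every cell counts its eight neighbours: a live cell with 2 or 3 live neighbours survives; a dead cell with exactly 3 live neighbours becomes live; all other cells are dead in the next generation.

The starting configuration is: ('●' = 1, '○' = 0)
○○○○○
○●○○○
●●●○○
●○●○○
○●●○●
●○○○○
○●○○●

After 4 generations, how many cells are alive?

0) ○○○○○
○●○○○
●●●○○
●○●○○
○●●○●
●○○○○
○●○○●
1) ●○○○○
●●●○○
●○●○○
○○○○●
○○●●●
○○●●●
●○○○○
2) ●○○○●
●○●○●
●○●●●
●●●○●
●○●○○
●●●○○
●●○●○
3) ○○●○○
○○●○○
○○○○○
○○○○○
○○○○○
○○○●○
○○○●○
4) ○○●●○
○○○○○
○○○○○
○○○○○
○○○○○
○○○○○
○○●●○

4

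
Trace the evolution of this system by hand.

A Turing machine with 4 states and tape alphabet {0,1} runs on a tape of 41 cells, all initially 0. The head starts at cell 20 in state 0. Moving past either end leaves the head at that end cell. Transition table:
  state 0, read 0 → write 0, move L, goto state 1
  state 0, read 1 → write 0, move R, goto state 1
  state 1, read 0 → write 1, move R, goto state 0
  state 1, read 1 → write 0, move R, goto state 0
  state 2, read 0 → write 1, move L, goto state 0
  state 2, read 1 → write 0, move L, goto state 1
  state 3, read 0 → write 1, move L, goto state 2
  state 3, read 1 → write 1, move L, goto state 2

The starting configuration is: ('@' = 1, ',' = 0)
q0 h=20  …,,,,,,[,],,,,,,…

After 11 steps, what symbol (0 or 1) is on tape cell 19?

[0] q0 h=20  …,,,,,,[,],,,,,,…
[1] q1 h=19  …,,,,,,[,],,,,,,…
[2] q0 h=20  …,,,,,@[,],,,,,,…
[3] q1 h=19  …,,,,,,[@],,,,,,…
[4] q0 h=20  …,,,,,,[,],,,,,,…
[5] q1 h=19  …,,,,,,[,],,,,,,…
[6] q0 h=20  …,,,,,@[,],,,,,,…
[7] q1 h=19  …,,,,,,[@],,,,,,…
[8] q0 h=20  …,,,,,,[,],,,,,,…
[9] q1 h=19  …,,,,,,[,],,,,,,…
[10] q0 h=20  …,,,,,@[,],,,,,,…
[11] q1 h=19  …,,,,,,[@],,,,,,…

1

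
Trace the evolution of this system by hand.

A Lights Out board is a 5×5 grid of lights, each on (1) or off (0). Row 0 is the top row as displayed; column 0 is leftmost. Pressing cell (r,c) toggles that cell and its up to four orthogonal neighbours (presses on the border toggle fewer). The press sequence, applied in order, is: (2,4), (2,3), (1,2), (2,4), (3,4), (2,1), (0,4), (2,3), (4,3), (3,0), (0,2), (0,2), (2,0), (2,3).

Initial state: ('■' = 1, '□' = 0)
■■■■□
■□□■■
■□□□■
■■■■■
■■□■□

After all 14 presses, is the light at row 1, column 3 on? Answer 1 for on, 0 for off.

1

gen 0: ■■■■□
■□□■■
■□□□■
■■■■■
■■□■□
gen 1: ■■■■□
■□□■□
■□□■□
■■■■□
■■□■□
gen 2: ■■■■□
■□□□□
■□■□■
■■■□□
■■□■□
gen 3: ■■□■□
■■■■□
■□□□■
■■■□□
■■□■□
gen 4: ■■□■□
■■■■■
■□□■□
■■■□■
■■□■□
gen 5: ■■□■□
■■■■■
■□□■■
■■■■□
■■□■■
gen 6: ■■□■□
■□■■■
□■■■■
■□■■□
■■□■■
gen 7: ■■□□■
■□■■□
□■■■■
■□■■□
■■□■■
gen 8: ■■□□■
■□■□□
□■□□□
■□■□□
■■□■■
gen 9: ■■□□■
■□■□□
□■□□□
■□■■□
■■■□□
gen 10: ■■□□■
■□■□□
■■□□□
□■■■□
□■■□□
gen 11: ■□■■■
■□□□□
■■□□□
□■■■□
□■■□□
gen 12: ■■□□■
■□■□□
■■□□□
□■■■□
□■■□□
gen 13: ■■□□■
□□■□□
□□□□□
■■■■□
□■■□□
gen 14: ■■□□■
□□■■□
□□■■■
■■■□□
□■■□□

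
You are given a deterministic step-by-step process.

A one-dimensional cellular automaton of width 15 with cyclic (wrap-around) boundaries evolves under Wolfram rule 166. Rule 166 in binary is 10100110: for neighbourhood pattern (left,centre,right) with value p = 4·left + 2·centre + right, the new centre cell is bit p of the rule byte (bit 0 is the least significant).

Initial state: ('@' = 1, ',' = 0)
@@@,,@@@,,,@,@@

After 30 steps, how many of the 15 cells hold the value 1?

0) @@@,,@@@,,,@,@@
1) @@,,@,@,,,@@@,@
2) @,,@@@@,,@,@,@,
3) @,@,@@,,@@@@@@@
4) ,@@@,,,@,@@@@@@
5) @,@,,,@@@,@@@@,
6) @@@,,@,@,@,@@,@
7) @@,,@@@@@@@,,@,
8) ,,,@,@@@@@,,@@@
9) ,,@@@,@@@,,@,@,
10) ,@,@,@,@,,@@@@,
11) @@@@@@@@,@,@@,,
12) ,@@@@@@,@@@,,,@
13) @,@@@@,@,@,,,@@
14) ,@,@@,@@@@,,@,@
15) @@@,,@,@@,,@@@@
16) @@,,@@@,,,@,@@@
17) @,,@,@,,,@@@,@@
18) ,,@@@@,,@,@,@,@
19) ,@,@@,,@@@@@@@@
20) @@@,,,@,@@@@@@,
21) ,@,,,@@@,@@@@,@
22) @@,,@,@,@,@@,@@
23) @,,@@@@@@@,,@,@
24) ,,@,@@@@@,,@@@,
25) ,@@@,@@@,,@,@,,
26) @,@,@,@,,@@@@,,
27) @@@@@@@,@,@@,,@
28) @@@@@@,@@@,,,@,
29) ,@@@@,@,@,,,@@@
30) @,@@,@@@@,,@,@,

9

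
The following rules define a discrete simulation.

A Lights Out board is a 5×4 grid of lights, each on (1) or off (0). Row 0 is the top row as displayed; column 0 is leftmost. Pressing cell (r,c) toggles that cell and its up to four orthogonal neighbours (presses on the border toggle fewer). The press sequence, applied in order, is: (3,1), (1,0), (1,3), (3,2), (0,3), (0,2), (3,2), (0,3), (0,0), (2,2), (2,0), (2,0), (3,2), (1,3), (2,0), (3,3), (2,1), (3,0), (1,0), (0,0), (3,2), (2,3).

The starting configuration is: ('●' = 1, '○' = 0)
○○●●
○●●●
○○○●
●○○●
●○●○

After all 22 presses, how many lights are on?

0) ○○●●
○●●●
○○○●
●○○●
●○●○
1) ○○●●
○●●●
○●○●
○●●●
●●●○
2) ●○●●
●○●●
●●○●
○●●●
●●●○
3) ●○●○
●○○○
●●○○
○●●●
●●●○
4) ●○●○
●○○○
●●●○
○○○○
●●○○
5) ●○○●
●○○●
●●●○
○○○○
●●○○
6) ●●●○
●○●●
●●●○
○○○○
●●○○
7) ●●●○
●○●●
●●○○
○●●●
●●●○
8) ●●○●
●○●○
●●○○
○●●●
●●●○
9) ○○○●
○○●○
●●○○
○●●●
●●●○
10) ○○○●
○○○○
●○●●
○●○●
●●●○
11) ○○○●
●○○○
○●●●
●●○●
●●●○
12) ○○○●
○○○○
●○●●
○●○●
●●●○
13) ○○○●
○○○○
●○○●
○○●○
●●○○
14) ○○○○
○○●●
●○○○
○○●○
●●○○
15) ○○○○
●○●●
○●○○
●○●○
●●○○
16) ○○○○
●○●●
○●○●
●○○●
●●○●
17) ○○○○
●●●●
●○●●
●●○●
●●○●
18) ○○○○
●●●●
○○●●
○○○●
○●○●
19) ●○○○
○○●●
●○●●
○○○●
○●○●
20) ○●○○
●○●●
●○●●
○○○●
○●○●
21) ○●○○
●○●●
●○○●
○●●○
○●●●
22) ○●○○
●○●○
●○●○
○●●●
○●●●

11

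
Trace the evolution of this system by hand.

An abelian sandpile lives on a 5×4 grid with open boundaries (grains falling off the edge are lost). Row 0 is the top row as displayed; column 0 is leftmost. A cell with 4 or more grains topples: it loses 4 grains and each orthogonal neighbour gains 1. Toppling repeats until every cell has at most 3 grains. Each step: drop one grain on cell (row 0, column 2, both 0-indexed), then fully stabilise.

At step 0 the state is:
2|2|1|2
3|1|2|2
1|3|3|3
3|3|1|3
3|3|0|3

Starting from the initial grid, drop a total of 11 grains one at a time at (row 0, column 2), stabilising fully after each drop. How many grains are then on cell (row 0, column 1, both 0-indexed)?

[0] 2|2|1|2
3|1|2|2
1|3|3|3
3|3|1|3
3|3|0|3
[1] 2|2|2|2
3|1|2|2
1|3|3|3
3|3|1|3
3|3|0|3
[2] 2|2|3|2
3|1|2|2
1|3|3|3
3|3|1|3
3|3|0|3
[3] 2|3|0|3
3|1|3|2
1|3|3|3
3|3|1|3
3|3|0|3
[4] 2|3|1|3
3|1|3|2
1|3|3|3
3|3|1|3
3|3|0|3
[5] 2|3|2|3
3|1|3|2
1|3|3|3
3|3|1|3
3|3|0|3
[6] 2|3|3|3
3|1|3|2
1|3|3|3
3|3|1|3
3|3|0|3
[7] 0|2|3|1
2|1|3|1
0|3|3|2
2|3|0|2
1|1|3|0
[8] 0|3|1|2
2|3|1|2
1|1|1|3
3|0|2|2
1|2|3|0
[9] 0|3|2|2
2|3|1|2
1|1|1|3
3|0|2|2
1|2|3|0
[10] 0|3|3|2
2|3|1|2
1|1|1|3
3|0|2|2
1|2|3|0
[11] 1|1|1|3
3|0|3|2
1|2|1|3
3|0|2|2
1|2|3|0

1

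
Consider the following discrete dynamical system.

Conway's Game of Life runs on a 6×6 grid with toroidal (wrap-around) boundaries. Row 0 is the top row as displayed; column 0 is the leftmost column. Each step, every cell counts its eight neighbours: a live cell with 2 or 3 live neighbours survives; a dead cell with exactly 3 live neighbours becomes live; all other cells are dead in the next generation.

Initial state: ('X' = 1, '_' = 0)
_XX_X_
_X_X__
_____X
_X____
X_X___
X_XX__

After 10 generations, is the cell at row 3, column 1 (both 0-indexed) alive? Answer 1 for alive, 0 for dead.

0

step 0: _XX_X_
_X_X__
_____X
_X____
X_X___
X_XX__
step 1: X___X_
XX_XX_
X_X___
XX____
X_XX__
X____X
step 2: ___XX_
X_XXX_
__XX__
X__X_X
__X___
X__XX_
step 3: _X____
_X___X
X_____
_X_XX_
XXX___
__X_XX
step 4: _XX_XX
_X____
XXX_XX
___X_X
X_____
__XX_X
step 5: _X__XX
______
_XXXXX
__XX__
X_XX_X
__XX_X
step 6: X_XXXX
_X____
_X__X_
______
X____X
______
step 7: XXXXXX
_X____
______
X____X
______
_X_X__
step 8: ___XXX
_X_XXX
X_____
______
X_____
_X_X_X
step 9: ______
__XX__
X___XX
______
X_____
__XX_X
step 10: ____X_
___XXX
___XXX
X_____
______
______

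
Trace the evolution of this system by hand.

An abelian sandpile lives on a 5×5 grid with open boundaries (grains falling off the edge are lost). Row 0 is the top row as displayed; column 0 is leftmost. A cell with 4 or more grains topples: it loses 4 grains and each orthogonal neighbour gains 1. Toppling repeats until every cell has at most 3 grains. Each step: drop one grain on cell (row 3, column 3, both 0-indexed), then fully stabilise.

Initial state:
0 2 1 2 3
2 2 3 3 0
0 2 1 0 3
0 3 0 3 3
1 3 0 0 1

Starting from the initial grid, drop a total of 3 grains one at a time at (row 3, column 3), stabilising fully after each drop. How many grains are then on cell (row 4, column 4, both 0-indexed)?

t=0: 0 2 1 2 3
2 2 3 3 0
0 2 1 0 3
0 3 0 3 3
1 3 0 0 1
t=1: 0 2 1 2 3
2 2 3 3 1
0 2 1 2 0
0 3 1 1 1
1 3 0 1 2
t=2: 0 2 1 2 3
2 2 3 3 1
0 2 1 2 0
0 3 1 2 1
1 3 0 1 2
t=3: 0 2 1 2 3
2 2 3 3 1
0 2 1 2 0
0 3 1 3 1
1 3 0 1 2

2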